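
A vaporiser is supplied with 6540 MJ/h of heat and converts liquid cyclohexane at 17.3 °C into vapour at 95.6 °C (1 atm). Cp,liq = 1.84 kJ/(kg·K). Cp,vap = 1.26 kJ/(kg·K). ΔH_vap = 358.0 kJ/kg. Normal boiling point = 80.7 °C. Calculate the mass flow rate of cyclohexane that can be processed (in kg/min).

ṁ = 221 kg/min

Δh = 1.84×(80.7−17.3) + 358.0 + 1.26×(95.6−80.7) = 493.43 kJ/kg
Q = 6540 MJ/h = 1816.7 kJ/s = 109000 kJ/min
ṁ = Q/Δh = 109000 / 493.43 = 220.9 kg/min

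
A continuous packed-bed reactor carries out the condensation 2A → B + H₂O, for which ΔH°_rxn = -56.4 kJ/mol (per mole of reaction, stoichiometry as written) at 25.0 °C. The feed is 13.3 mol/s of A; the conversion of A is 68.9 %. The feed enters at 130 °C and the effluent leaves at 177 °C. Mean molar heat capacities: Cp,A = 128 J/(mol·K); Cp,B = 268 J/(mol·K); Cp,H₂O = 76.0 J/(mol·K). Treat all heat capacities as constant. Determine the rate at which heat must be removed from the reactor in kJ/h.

Extent of reaction ξ = 0.689 × 13.3 / 2 = 4.5819 mol/s
Reaction term: ξ·ΔH°_rxn = 4.5819 × -56.4 = -258.42 kJ/s
Sensible, feed 130→25 °C: -178.75 kJ/s
Outlet flows (mol/s): A 4.1363, B 4.5819, H₂O 4.5819
Sensible, products 25→177 °C: 320.05 kJ/s
Q = ΔH = -117.12 kJ/s = -117.12 kW
Heat removed = 421620 kJ/h

Q_out = 422000 kJ/h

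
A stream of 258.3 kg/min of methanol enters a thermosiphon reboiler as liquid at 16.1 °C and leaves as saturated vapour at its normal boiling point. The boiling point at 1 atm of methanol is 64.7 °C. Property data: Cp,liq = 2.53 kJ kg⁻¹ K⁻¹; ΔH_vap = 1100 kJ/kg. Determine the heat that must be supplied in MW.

Q = 5.26 MW

liquid 16.1→64.7 °C: 122.96 kJ/kg
vaporisation at 64.7 °C: 1100 kJ/kg
Δh = 122.96 + 1100 = 1223 kJ/kg
Q = ṁ·Δh = 258.3 kg/min × 1223 kJ/kg = 315890 kJ/min
|Q| = 5264.8 kW = 5.2648 MW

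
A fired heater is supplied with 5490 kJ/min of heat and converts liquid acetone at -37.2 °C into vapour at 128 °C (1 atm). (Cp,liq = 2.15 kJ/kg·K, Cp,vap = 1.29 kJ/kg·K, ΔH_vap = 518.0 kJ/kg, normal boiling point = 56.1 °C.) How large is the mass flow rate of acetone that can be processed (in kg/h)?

ṁ = 406 kg/h

Δh = 2.15×(56.1−-37.2) + 518.0 + 1.29×(128−56.1) = 811.35 kJ/kg
Q = 5490 kJ/min = 91.5 kJ/s = 329400 kJ/h
ṁ = Q/Δh = 329400 / 811.35 = 405.99 kg/h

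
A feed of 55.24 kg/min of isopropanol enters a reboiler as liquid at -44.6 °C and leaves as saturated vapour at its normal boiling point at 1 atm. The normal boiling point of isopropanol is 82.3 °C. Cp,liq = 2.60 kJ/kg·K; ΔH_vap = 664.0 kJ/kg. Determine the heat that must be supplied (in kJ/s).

liquid -44.6→82.3 °C: 329.94 kJ/kg
vaporisation at 82.3 °C: 664 kJ/kg
Δh = 329.94 + 664 = 993.94 kJ/kg
Q = ṁ·Δh = 55.24 kg/min × 993.94 kJ/kg = 54905 kJ/min
|Q| = 915.09 kW

Q = 915 kJ/s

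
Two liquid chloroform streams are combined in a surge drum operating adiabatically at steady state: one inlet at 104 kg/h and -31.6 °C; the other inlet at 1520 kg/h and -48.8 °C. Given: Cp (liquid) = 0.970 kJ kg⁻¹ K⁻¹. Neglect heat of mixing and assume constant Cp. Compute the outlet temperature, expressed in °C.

T_out = -47.7 °C

Adiabatic, steady state ⇒ Σ ṁᵢCp,ᵢ(T_out − Tᵢ) = 0
T_out = Σ ṁᵢCp,ᵢTᵢ / Σ ṁᵢCp,ᵢ
      = -75139 / 1575.3 = -47.699 °C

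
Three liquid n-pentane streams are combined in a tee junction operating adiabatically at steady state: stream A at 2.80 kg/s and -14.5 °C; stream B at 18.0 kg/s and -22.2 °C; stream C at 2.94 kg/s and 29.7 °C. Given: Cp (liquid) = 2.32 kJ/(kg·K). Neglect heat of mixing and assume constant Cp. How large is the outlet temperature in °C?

T_out = -14.9 °C

No heat crosses the boundary, so H_out = H_in.
T_out = Σ ṁᵢCp,ᵢTᵢ / Σ ṁᵢCp,ᵢ
      = -818.69 / 55.077 = -14.864 °C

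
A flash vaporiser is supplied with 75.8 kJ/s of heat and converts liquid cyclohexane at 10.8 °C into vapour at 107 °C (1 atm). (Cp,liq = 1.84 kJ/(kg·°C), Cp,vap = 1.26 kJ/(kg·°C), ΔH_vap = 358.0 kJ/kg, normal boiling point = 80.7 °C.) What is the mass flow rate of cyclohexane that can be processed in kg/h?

Δh = 1.84×(80.7−10.8) + 358.0 + 1.26×(107−80.7) = 519.75 kJ/kg
Q = 75.8 kJ/s = 75.8 kJ/s = 272880 kJ/h
ṁ = Q/Δh = 272880 / 519.75 = 525.02 kg/h

ṁ = 525 kg/h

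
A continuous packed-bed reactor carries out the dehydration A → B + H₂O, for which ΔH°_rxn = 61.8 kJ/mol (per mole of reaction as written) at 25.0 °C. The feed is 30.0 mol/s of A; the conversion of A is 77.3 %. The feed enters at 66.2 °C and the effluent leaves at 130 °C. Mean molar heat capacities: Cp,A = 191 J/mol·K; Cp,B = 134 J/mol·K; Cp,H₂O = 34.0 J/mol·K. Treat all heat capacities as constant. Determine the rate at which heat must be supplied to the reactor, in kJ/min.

Q_in = 105000 kJ/min

Extent of reaction ξ = 0.773 × 30.0 = 23.19 mol/s
Reaction term: ξ·ΔH°_rxn = 23.19 × 61.8 = 1433.1 kJ/s
Sensible, feed 66.2→25 °C: -236.08 kJ/s
Outlet flows (mol/s): A 6.81, B 23.19, H₂O 23.19
Sensible, products 25→130 °C: 545.65 kJ/s
Q = ΔH = 1742.7 kJ/s = 1742.7 kW
Heat supplied = 104560 kJ/min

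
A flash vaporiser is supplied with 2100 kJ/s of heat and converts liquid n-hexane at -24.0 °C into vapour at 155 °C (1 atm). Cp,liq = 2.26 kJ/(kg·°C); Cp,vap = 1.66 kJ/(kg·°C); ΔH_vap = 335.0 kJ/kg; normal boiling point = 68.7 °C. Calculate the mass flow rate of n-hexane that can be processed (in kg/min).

ṁ = 183 kg/min

Δh = 2.26×(68.7−-24.0) + 335.0 + 1.66×(155−68.7) = 687.76 kJ/kg
Q = 2100 kJ/s = 2100 kJ/s = 126000 kJ/min
ṁ = Q/Δh = 126000 / 687.76 = 183.2 kg/min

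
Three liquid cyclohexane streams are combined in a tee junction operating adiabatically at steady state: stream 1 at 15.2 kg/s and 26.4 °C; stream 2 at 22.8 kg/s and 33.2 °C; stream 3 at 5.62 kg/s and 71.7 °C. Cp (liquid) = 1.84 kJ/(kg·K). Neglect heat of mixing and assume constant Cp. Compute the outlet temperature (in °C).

T_out = 35.8 °C

No heat crosses the boundary, so H_out = H_in.
T_out = Σ ṁᵢCp,ᵢTᵢ / Σ ṁᵢCp,ᵢ
      = 2872.6 / 80.261 = 35.791 °C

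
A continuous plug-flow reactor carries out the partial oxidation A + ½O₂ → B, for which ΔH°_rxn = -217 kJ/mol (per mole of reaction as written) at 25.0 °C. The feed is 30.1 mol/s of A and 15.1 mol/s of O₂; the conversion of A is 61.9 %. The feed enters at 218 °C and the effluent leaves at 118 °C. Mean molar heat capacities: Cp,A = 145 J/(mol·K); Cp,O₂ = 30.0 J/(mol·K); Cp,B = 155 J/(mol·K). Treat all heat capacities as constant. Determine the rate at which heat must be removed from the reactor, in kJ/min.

Q_out = 272000 kJ/min

Extent of reaction ξ = 0.619 × 30.1 = 18.632 mol/s
Reaction term: ξ·ΔH°_rxn = 18.632 × -217 = -4043.1 kJ/s
Sensible, feed 218→25 °C: -929.78 kJ/s
Outlet flows (mol/s): A 11.468, O₂ 5.784, B 18.632
Sensible, products 25→118 °C: 439.36 kJ/s
Q = ΔH = -4533.5 kJ/s = -4533.5 kW
Heat removed = 272010 kJ/min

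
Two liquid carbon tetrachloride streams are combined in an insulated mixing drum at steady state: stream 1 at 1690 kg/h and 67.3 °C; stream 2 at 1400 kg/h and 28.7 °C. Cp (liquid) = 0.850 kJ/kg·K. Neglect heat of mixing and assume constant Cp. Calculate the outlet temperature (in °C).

No heat crosses the boundary, so H_out = H_in.
Σ ṁᵢCp,ᵢTᵢ = 1690×0.850×67.3 + 1400×0.850×28.7 = 130830
Σ ṁᵢCp,ᵢ = 1690×0.850 + 1400×0.850 = 2626.5
T_out = 130830 / 2626.5 = 49.811 °C

T_out = 49.8 °C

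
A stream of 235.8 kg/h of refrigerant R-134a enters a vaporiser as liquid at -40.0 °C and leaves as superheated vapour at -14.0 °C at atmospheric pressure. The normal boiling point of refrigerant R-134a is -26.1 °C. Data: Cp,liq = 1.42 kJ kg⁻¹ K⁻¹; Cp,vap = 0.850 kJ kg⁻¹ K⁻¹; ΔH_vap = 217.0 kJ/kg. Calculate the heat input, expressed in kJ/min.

Q = 971 kJ/min

liquid -40.0→-26.1 °C: 19.738 kJ/kg
vaporisation at -26.1 °C: 217 kJ/kg
vapour -26.1→-14.0 °C: 10.285 kJ/kg
Δh = 19.738 + 217 + 10.285 = 247.02 kJ/kg
Q = ṁ·Δh = 235.8 kg/h × 247.02 kJ/kg = 58248 kJ/h
|Q| = 16.18 kW = 970.8 kJ/min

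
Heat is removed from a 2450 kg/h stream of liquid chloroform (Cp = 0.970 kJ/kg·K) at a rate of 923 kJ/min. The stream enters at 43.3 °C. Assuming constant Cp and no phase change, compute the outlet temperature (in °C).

T_out = 20.0 °C

Q = 923 kJ/min = 55380 kJ/h
ΔT = Q/(ṁ·Cp) = 55380/(2450×0.970) = 23.303 K
T_out = 43.3 − 23.303 = 19.997 °C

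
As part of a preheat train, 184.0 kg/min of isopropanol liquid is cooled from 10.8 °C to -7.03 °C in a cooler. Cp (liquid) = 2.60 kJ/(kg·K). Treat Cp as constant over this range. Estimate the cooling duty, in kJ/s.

Q = ṁ·Cp·ΔT = 184.0 × 2.60 × (-7.03 − 10.8) = -8529.9 kJ/min
Converting: 8529.9 / 60 s = 142.16 kW

Q_c = 142 kJ/s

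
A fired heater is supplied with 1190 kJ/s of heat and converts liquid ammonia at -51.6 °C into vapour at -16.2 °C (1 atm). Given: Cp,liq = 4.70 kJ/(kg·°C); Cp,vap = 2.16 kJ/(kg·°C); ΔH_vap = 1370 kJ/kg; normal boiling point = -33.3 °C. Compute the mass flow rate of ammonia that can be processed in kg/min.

ṁ = 47.8 kg/min

Δh = 4.70×(-33.3−-51.6) + 1370 + 2.16×(-16.2−-33.3) = 1492.9 kJ/kg
Q = 1190 kJ/s = 1190 kJ/s = 71400 kJ/min
ṁ = Q/Δh = 71400 / 1492.9 = 47.825 kg/min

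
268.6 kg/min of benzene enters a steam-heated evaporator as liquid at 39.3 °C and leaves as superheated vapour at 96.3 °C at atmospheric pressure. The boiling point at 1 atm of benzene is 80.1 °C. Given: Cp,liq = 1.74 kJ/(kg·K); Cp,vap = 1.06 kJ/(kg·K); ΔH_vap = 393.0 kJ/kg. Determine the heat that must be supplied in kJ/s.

liquid 39.3→80.1 °C: 70.992 kJ/kg
vaporisation at 80.1 °C: 393 kJ/kg
vapour 80.1→96.3 °C: 17.172 kJ/kg
Δh = 70.992 + 393 + 17.172 = 481.16 kJ/kg
Q = ṁ·Δh = 268.6 kg/min × 481.16 kJ/kg = 129240 kJ/min
|Q| = 2154 kW

Q = 2150 kJ/s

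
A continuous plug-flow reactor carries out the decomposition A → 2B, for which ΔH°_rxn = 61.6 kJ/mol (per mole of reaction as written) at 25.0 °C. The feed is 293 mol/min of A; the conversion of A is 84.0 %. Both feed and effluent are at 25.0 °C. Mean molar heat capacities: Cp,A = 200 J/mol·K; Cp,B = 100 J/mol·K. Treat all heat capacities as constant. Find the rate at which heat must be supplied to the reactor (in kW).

Q_in = 253 kW

Extent of reaction ξ = 0.840 × 293 = 246.12 mol/min
Reaction term: ξ·ΔH°_rxn = 246.12 × 61.6 = 15161 kJ/min
Q = ΔH = 15161 kJ/min = 252.68 kW
Heat supplied = 252.68 kW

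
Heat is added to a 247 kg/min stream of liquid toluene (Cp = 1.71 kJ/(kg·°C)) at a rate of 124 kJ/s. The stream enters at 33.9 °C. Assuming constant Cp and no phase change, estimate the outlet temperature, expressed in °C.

T_out = 51.5 °C

Q = 124 kJ/s = 7440 kJ/min
ΔT = Q/(ṁ·Cp) = 7440/(247×1.71) = 17.615 K
T_out = 33.9 + 17.615 = 51.515 °C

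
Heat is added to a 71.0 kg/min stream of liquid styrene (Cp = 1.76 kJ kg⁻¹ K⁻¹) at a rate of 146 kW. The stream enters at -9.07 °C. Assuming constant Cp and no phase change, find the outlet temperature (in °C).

T_out = 61.0 °C

Q = 146 kW = 8760 kJ/min
ΔT = Q/(ṁ·Cp) = 8760/(71.0×1.76) = 70.102 K
T_out = -9.07 + 70.102 = 61.032 °C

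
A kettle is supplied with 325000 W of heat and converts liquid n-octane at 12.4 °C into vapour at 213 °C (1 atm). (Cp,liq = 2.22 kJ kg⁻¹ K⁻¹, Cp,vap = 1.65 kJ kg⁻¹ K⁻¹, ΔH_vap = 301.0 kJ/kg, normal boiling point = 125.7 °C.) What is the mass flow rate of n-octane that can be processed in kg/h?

Δh = 2.22×(125.7−12.4) + 301.0 + 1.65×(213−125.7) = 696.57 kJ/kg
Q = 325000 W = 325 kJ/s = 1.17e+06 kJ/h
ṁ = Q/Δh = 1.17e+06 / 696.57 = 1679.7 kg/h

ṁ = 1680 kg/h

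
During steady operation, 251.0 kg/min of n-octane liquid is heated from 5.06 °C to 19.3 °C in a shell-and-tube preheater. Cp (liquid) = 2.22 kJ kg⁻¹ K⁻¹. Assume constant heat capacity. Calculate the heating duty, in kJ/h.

Q = 476000 kJ/h

Q = ṁ·Cp·ΔT = 251.0 × 2.22 × (19.3 − 5.06) = 7934.8 kJ/min
Converting: 7934.8 / 60 s = 132.25 kW
Heating duty = 476090 kJ/h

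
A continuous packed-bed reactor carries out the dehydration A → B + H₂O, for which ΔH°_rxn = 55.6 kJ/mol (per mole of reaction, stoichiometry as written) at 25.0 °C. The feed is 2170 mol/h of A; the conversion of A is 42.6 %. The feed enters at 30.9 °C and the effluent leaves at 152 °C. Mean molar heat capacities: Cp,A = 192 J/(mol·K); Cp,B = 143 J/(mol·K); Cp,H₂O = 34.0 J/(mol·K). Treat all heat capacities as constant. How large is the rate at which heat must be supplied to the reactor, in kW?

Q_in = 27.8 kW

Extent of reaction ξ = 0.426 × 2170 = 924.42 mol/h
Reaction term: ξ·ΔH°_rxn = 924.42 × 55.6 = 51398 kJ/h
Sensible, feed 30.9→25 °C: -2458.2 kJ/h
Outlet flows (mol/h): A 1245.6, B 924.42, H₂O 924.42
Sensible, products 25→152 °C: 51152 kJ/h
Q = ΔH = 100090 kJ/h = 27.803 kW
Heat supplied = 27.803 kW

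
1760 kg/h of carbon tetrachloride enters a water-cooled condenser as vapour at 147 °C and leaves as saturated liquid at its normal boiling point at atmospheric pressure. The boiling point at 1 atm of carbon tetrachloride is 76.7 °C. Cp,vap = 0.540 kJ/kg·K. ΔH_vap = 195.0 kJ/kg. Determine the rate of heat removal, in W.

Q_c = 114000 W

vapour 147→76.7 °C: -37.962 kJ/kg
condensation at 76.7 °C: -195 kJ/kg
Δh = -37.962 + -195 = -232.96 kJ/kg
Q = ṁ·Δh = 1760 kg/h × -232.96 kJ/kg = -410010 kJ/h
|Q| = 113.89 kW = 113890 W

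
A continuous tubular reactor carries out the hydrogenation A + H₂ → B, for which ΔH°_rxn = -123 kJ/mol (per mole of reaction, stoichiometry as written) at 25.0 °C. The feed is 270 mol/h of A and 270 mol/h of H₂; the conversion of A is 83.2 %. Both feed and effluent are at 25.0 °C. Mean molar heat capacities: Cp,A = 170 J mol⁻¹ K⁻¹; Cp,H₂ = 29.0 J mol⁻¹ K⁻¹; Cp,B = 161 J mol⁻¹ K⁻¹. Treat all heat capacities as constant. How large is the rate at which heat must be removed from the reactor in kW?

Q_out = 7.68 kW

Extent of reaction ξ = 0.832 × 270 = 224.64 mol/h
Reaction term: ξ·ΔH°_rxn = 224.64 × -123 = -27631 kJ/h
Q = ΔH = -27631 kJ/h = -7.6752 kW
Heat removed = 7.6752 kW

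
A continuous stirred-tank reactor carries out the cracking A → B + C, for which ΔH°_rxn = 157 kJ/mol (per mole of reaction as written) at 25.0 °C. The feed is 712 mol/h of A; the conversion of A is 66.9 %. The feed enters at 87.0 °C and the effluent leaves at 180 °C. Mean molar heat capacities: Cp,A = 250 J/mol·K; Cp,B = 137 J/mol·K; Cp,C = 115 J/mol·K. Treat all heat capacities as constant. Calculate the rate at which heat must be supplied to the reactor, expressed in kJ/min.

Q_in = 1520 kJ/min

Extent of reaction ξ = 0.669 × 712 = 476.33 mol/h
Reaction term: ξ·ΔH°_rxn = 476.33 × 157 = 74783 kJ/h
Sensible, feed 87.0→25 °C: -11036 kJ/h
Outlet flows (mol/h): A 235.67, B 476.33, C 476.33
Sensible, products 25→180 °C: 27738 kJ/h
Q = ΔH = 91485 kJ/h = 25.413 kW
Heat supplied = 1524.8 kJ/min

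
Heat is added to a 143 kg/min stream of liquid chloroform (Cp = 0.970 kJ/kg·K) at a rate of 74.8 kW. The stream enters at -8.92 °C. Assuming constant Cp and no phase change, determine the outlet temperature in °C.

Q = 74.8 kW = 4488 kJ/min
ΔT = Q/(ṁ·Cp) = 4488/(143×0.970) = 32.355 K
T_out = -8.92 + 32.355 = 23.435 °C

T_out = 23.4 °C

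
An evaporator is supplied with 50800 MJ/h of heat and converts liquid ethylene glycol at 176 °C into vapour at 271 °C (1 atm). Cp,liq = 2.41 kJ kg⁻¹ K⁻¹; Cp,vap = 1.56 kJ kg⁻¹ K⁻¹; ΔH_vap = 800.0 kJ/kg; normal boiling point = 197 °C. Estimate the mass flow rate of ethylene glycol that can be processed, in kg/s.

Δh = 2.41×(197−176) + 800.0 + 1.56×(271−197) = 966.05 kJ/kg
Q = 50800 MJ/h = 14111 kJ/s = 14111 kJ/s
ṁ = Q/Δh = 14111 / 966.05 = 14.607 kg/s

ṁ = 14.6 kg/s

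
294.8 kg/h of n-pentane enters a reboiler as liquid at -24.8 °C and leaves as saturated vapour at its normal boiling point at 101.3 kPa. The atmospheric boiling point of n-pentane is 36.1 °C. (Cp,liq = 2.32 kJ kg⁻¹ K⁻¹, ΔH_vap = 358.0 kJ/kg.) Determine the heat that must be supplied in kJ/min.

liquid -24.8→36.1 °C: 141.29 kJ/kg
vaporisation at 36.1 °C: 358 kJ/kg
Δh = 141.29 + 358 = 499.29 kJ/kg
Q = ṁ·Δh = 294.8 kg/h × 499.29 kJ/kg = 147190 kJ/h
|Q| = 40.886 kW = 2453.2 kJ/min

Q = 2450 kJ/min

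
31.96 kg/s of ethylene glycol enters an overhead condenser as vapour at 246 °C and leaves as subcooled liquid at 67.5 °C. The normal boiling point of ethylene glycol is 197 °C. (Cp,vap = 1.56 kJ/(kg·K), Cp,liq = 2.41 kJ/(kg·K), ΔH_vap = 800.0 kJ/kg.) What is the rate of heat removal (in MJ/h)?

vapour 246→197 °C: -76.44 kJ/kg
condensation at 197 °C: -800 kJ/kg
liquid 197→67.5 °C: -312.1 kJ/kg
Δh = -76.44 + -800 + -312.1 = -1188.5 kJ/kg
Q = ṁ·Δh = 31.96 kg/s × -1188.5 kJ/kg = -37986 kJ/s
|Q| = 37986 kW = 136750 MJ/h

Q_c = 137000 MJ/h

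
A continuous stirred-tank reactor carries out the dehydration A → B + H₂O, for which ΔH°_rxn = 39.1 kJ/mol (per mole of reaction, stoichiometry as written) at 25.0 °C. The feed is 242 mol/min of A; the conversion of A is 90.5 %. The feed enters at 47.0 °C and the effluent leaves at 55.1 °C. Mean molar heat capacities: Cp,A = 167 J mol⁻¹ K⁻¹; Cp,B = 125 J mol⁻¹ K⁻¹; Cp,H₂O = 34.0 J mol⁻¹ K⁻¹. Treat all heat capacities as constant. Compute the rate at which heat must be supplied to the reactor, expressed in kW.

Q_in = 147 kW

Extent of reaction ξ = 0.905 × 242 = 219.01 mol/min
Reaction term: ξ·ΔH°_rxn = 219.01 × 39.1 = 8563.3 kJ/min
Sensible, feed 47.0→25 °C: -889.11 kJ/min
Outlet flows (mol/min): A 22.99, B 219.01, H₂O 219.01
Sensible, products 25→55.1 °C: 1163.7 kJ/min
Q = ΔH = 8837.9 kJ/min = 147.3 kW
Heat supplied = 147.3 kW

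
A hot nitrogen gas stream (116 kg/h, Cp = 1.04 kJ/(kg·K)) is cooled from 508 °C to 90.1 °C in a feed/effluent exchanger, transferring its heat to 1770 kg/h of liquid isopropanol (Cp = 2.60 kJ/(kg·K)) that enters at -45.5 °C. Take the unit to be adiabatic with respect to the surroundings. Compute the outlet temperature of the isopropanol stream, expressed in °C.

T_c,out = -34.5 °C

Heat released by hot stream: Q = 116 × 1.04 × (508 − 90.1) = 50415 kJ/h
Energy balance on cold side (adiabatic exchanger): Q = ṁ_c·Cp_c·(T_c,out − T_c,in)
T_c,out = -45.5 + 50415/(1770 × 2.60) = -34.545 °C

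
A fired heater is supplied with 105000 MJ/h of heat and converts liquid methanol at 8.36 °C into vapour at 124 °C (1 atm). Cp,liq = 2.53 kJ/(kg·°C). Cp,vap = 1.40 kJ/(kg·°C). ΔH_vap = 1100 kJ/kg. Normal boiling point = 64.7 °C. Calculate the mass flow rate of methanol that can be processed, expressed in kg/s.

ṁ = 22.0 kg/s

Δh = 2.53×(64.7−8.36) + 1100 + 1.40×(124−64.7) = 1325.6 kJ/kg
Q = 105000 MJ/h = 29167 kJ/s = 29167 kJ/s
ṁ = Q/Δh = 29167 / 1325.6 = 22.003 kg/s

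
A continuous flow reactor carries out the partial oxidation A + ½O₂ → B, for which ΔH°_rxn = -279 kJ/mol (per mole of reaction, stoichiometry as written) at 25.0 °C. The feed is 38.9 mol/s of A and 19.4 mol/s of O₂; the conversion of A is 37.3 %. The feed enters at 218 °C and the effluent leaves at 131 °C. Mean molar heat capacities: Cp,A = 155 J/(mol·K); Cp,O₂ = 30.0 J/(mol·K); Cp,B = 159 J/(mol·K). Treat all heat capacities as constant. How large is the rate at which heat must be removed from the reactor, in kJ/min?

Extent of reaction ξ = 0.373 × 38.9 = 14.51 mol/s
Reaction term: ξ·ΔH°_rxn = 14.51 × -279 = -4048.2 kJ/s
Sensible, feed 218→25 °C: -1276 kJ/s
Outlet flows (mol/s): A 24.39, O₂ 12.145, B 14.51
Sensible, products 25→131 °C: 683.9 kJ/s
Q = ΔH = -4640.3 kJ/s = -4640.3 kW
Heat removed = 278420 kJ/min

Q_out = 278000 kJ/min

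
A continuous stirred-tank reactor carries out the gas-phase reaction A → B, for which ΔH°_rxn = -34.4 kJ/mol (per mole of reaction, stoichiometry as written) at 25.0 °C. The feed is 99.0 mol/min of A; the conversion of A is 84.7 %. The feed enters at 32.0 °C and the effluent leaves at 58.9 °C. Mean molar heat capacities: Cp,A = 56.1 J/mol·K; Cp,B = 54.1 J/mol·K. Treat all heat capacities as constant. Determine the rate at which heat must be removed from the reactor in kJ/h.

Extent of reaction ξ = 0.847 × 99.0 = 83.853 mol/min
Reaction term: ξ·ΔH°_rxn = 83.853 × -34.4 = -2884.5 kJ/min
Sensible, feed 32.0→25 °C: -38.877 kJ/min
Outlet flows (mol/min): A 15.147, B 83.853
Sensible, products 25→58.9 °C: 182.59 kJ/min
Q = ΔH = -2740.8 kJ/min = -45.68 kW
Heat removed = 164450 kJ/h

Q_out = 164000 kJ/h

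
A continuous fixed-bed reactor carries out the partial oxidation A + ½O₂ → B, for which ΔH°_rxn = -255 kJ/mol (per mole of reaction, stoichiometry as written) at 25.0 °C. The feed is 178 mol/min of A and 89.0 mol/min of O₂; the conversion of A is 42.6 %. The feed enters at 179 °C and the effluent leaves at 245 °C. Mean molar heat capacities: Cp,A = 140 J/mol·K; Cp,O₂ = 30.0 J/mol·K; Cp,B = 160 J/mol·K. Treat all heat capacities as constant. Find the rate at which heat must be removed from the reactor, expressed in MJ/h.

Q_out = 1050 MJ/h

Extent of reaction ξ = 0.426 × 178 = 75.828 mol/min
Reaction term: ξ·ΔH°_rxn = 75.828 × -255 = -19336 kJ/min
Sensible, feed 179→25 °C: -4248.9 kJ/min
Outlet flows (mol/min): A 102.17, O₂ 51.086, B 75.828
Sensible, products 25→245 °C: 6153.2 kJ/min
Q = ΔH = -17432 kJ/min = -290.53 kW
Heat removed = 1045.9 MJ/h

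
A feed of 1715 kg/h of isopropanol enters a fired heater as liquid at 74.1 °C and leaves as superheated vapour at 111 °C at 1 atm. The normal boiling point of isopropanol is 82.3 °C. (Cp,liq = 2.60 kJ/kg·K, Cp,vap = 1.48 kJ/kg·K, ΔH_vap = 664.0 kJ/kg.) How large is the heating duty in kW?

liquid 74.1→82.3 °C: 21.32 kJ/kg
vaporisation at 82.3 °C: 664 kJ/kg
vapour 82.3→111 °C: 42.476 kJ/kg
Δh = 21.32 + 664 + 42.476 = 727.8 kJ/kg
Q = ṁ·Δh = 1715 kg/h × 727.8 kJ/kg = 1.2482e+06 kJ/h
|Q| = 346.71 kW

Q = 347 kW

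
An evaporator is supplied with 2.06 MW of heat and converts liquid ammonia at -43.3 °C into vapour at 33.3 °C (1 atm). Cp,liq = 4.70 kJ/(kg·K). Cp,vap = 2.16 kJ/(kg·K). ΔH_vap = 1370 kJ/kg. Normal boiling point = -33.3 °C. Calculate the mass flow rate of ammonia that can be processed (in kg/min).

Δh = 4.70×(-33.3−-43.3) + 1370 + 2.16×(33.3−-33.3) = 1560.9 kJ/kg
Q = 2.06 MW = 2060 kJ/s = 123600 kJ/min
ṁ = Q/Δh = 123600 / 1560.9 = 79.187 kg/min

ṁ = 79.2 kg/min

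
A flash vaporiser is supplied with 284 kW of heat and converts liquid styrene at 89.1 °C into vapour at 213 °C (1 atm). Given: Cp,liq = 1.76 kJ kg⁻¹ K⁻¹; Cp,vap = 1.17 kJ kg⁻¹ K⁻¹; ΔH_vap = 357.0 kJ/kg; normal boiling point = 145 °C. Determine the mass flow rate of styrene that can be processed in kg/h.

ṁ = 1910 kg/h

Δh = 1.76×(145−89.1) + 357.0 + 1.17×(213−145) = 534.94 kJ/kg
Q = 284 kW = 284 kJ/s = 1.0224e+06 kJ/h
ṁ = Q/Δh = 1.0224e+06 / 534.94 = 1911.2 kg/h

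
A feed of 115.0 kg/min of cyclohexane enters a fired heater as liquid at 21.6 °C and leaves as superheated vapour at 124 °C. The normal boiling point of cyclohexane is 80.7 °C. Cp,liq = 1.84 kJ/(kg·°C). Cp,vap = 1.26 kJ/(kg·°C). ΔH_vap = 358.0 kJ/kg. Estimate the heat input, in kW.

liquid 21.6→80.7 °C: 108.74 kJ/kg
vaporisation at 80.7 °C: 358 kJ/kg
vapour 80.7→124 °C: 54.558 kJ/kg
Δh = 108.74 + 358 + 54.558 = 521.3 kJ/kg
Q = ṁ·Δh = 115.0 kg/min × 521.3 kJ/kg = 59950 kJ/min
|Q| = 999.16 kW

Q = 999 kW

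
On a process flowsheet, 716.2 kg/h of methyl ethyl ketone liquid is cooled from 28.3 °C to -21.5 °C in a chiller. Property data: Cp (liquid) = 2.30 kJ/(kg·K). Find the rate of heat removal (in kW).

Q_c = 22.8 kW

Q = ṁ·Cp·ΔT = 716.2 × 2.30 × (-21.5 − 28.3) = -82034 kJ/h
Converting: 82034 / 3600 s = 22.787 kW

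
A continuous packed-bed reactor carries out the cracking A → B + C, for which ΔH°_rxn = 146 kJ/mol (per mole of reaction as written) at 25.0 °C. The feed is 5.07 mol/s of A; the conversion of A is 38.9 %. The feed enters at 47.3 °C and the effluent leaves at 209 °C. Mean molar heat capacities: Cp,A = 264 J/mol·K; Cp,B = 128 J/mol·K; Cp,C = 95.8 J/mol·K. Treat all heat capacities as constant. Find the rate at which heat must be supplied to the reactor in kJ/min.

Extent of reaction ξ = 0.389 × 5.07 = 1.9722 mol/s
Reaction term: ξ·ΔH°_rxn = 1.9722 × 146 = 287.95 kJ/s
Sensible, feed 47.3→25 °C: -29.848 kJ/s
Outlet flows (mol/s): A 3.0978, B 1.9722, C 1.9722
Sensible, products 25→209 °C: 231.69 kJ/s
Q = ΔH = 489.79 kJ/s = 489.79 kW
Heat supplied = 29387 kJ/min

Q_in = 29400 kJ/min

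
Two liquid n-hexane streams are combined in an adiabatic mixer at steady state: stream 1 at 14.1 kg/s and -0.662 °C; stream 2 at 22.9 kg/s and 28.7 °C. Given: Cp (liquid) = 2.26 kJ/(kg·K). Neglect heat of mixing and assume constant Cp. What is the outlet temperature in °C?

Energy balance with Q = 0: Σ ṁᵢCp,ᵢ(T_out − Tᵢ) = 0
T_out = Σ ṁᵢCp,ᵢTᵢ / Σ ṁᵢCp,ᵢ
      = 1464.2 / 83.62 = 17.511 °C

T_out = 17.5 °C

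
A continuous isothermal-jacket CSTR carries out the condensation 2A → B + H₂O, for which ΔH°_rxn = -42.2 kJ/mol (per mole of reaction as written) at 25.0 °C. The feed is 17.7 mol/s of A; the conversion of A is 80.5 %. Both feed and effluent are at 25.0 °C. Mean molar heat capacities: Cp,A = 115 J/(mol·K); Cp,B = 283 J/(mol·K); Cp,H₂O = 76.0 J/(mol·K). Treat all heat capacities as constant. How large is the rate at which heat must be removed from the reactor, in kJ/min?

Extent of reaction ξ = 0.805 × 17.7 / 2 = 7.1242 mol/s
Reaction term: ξ·ΔH°_rxn = 7.1242 × -42.2 = -300.64 kJ/s
Q = ΔH = -300.64 kJ/s = -300.64 kW
Heat removed = 18039 kJ/min

Q_out = 18000 kJ/min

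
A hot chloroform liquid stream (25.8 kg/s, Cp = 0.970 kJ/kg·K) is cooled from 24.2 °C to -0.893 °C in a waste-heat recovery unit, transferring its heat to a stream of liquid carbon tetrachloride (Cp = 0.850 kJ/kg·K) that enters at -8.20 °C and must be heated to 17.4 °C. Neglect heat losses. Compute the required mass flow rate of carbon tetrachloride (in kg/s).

Heat released by hot stream: Q = 25.8 × 0.970 × (24.2 − -0.893) = 627.98 kJ/s
Energy balance on cold side (adiabatic exchanger): Q = ṁ_c·Cp_c·(T_c,out − T_c,in)
ṁ_c = 627.98 / [0.850 × (17.4 − -8.20)] = 28.859 kg/s

ṁ_c = 28.9 kg/s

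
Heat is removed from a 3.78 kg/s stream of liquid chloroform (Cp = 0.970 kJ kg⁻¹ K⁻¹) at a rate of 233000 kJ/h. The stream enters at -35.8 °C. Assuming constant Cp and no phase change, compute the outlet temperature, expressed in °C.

T_out = -53.5 °C

Q = 233000 kJ/h = 64.722 kJ/s
ΔT = Q/(ṁ·Cp) = 64.722/(3.78×0.970) = 17.652 K
T_out = -35.8 − 17.652 = -53.452 °C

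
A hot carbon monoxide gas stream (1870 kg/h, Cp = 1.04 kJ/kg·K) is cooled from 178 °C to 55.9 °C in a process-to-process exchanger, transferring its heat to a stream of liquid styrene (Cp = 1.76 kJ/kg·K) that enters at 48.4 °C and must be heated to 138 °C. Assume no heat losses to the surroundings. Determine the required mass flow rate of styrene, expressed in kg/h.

ṁ_c = 1510 kg/h

Heat released by hot stream: Q = 1870 × 1.04 × (178 − 55.9) = 237460 kJ/h
Energy balance on cold side (adiabatic exchanger): Q = ṁ_c·Cp_c·(T_c,out − T_c,in)
ṁ_c = 237460 / [1.76 × (138 − 48.4)] = 1505.8 kg/h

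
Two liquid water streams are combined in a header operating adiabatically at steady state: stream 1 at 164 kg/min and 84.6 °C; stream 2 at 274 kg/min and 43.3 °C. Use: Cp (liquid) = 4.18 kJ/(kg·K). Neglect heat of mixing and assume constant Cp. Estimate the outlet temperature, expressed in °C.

T_out = 58.8 °C

Energy balance with Q = 0: Σ ṁᵢCp,ᵢ(T_out − Tᵢ) = 0
Σ ṁᵢCp,ᵢTᵢ = 164×4.18×84.6 + 274×4.18×43.3 = 107590
Σ ṁᵢCp,ᵢ = 164×4.18 + 274×4.18 = 1830.8
T_out = 107590 / 1830.8 = 58.764 °C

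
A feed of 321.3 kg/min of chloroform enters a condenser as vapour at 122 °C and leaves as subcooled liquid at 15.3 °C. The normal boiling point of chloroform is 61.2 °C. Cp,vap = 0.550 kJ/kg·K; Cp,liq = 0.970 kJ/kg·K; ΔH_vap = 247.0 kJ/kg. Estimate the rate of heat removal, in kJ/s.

Q_c = 1740 kJ/s

vapour 122→61.2 °C: -33.44 kJ/kg
condensation at 61.2 °C: -247 kJ/kg
liquid 61.2→15.3 °C: -44.523 kJ/kg
Δh = -33.44 + -247 + -44.523 = -324.96 kJ/kg
Q = ṁ·Δh = 321.3 kg/min × -324.96 kJ/kg = -104410 kJ/min
|Q| = 1740.2 kW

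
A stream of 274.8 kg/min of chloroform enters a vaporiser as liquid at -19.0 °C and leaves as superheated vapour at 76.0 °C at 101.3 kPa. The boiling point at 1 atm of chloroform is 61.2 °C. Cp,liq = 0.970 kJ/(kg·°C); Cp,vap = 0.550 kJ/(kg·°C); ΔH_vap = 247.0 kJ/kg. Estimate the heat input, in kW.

Q = 1520 kW

liquid -19.0→61.2 °C: 77.794 kJ/kg
vaporisation at 61.2 °C: 247 kJ/kg
vapour 61.2→76.0 °C: 8.14 kJ/kg
Δh = 77.794 + 247 + 8.14 = 332.93 kJ/kg
Q = ṁ·Δh = 274.8 kg/min × 332.93 kJ/kg = 91490 kJ/min
|Q| = 1524.8 kW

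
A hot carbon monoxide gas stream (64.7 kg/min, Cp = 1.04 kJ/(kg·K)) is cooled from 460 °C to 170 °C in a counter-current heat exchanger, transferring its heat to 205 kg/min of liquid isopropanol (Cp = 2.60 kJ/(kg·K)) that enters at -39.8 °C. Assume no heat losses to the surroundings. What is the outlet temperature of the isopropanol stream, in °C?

T_c,out = -3.19 °C

Heat released by hot stream: Q = 64.7 × 1.04 × (460 − 170) = 19514 kJ/min
Energy balance on cold side (adiabatic exchanger): Q = ṁ_c·Cp_c·(T_c,out − T_c,in)
T_c,out = -39.8 + 19514/(205 × 2.60) = -3.1893 °C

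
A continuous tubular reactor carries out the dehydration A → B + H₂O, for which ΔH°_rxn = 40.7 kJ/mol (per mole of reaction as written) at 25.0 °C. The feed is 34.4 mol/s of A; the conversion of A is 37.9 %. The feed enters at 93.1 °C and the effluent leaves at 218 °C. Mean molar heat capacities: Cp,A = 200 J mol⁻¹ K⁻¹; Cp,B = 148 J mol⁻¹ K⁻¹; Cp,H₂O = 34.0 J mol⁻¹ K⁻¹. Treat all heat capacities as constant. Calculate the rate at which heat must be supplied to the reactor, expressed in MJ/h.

Q_in = 4840 MJ/h

Extent of reaction ξ = 0.379 × 34.4 = 13.038 mol/s
Reaction term: ξ·ΔH°_rxn = 13.038 × 40.7 = 530.63 kJ/s
Sensible, feed 93.1→25 °C: -468.53 kJ/s
Outlet flows (mol/s): A 21.362, B 13.038, H₂O 13.038
Sensible, products 25→218 °C: 1282.5 kJ/s
Q = ΔH = 1344.6 kJ/s = 1344.6 kW
Heat supplied = 4840.7 MJ/h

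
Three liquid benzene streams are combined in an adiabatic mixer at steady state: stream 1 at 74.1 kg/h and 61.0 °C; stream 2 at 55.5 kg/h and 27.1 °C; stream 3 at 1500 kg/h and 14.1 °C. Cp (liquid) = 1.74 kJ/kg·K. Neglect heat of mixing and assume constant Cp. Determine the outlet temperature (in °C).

Energy balance with Q = 0: Σ ṁᵢCp,ᵢ(T_out − Tᵢ) = 0
Σ ṁᵢCp,ᵢTᵢ = 74.1×1.74×61.0 + 55.5×1.74×27.1 + 1500×1.74×14.1 = 47283
Σ ṁᵢCp,ᵢ = 74.1×1.74 + 55.5×1.74 + 1500×1.74 = 2835.5
T_out = 47283 / 2835.5 = 16.675 °C

T_out = 16.7 °C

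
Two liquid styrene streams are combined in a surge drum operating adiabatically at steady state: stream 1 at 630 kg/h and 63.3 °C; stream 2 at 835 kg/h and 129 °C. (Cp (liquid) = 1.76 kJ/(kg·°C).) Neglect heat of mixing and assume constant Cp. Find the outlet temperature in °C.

T_out = 101 °C

No heat crosses the boundary, so H_out = H_in.
T_out = Σ ṁᵢCp,ᵢTᵢ / Σ ṁᵢCp,ᵢ
      = 259770 / 2578.4 = 100.75 °C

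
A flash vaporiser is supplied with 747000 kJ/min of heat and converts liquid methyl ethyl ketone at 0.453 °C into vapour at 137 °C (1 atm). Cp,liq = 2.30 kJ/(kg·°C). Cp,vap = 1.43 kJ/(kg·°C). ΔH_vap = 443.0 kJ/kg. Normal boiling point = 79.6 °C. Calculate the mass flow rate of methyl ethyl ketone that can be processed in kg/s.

Δh = 2.30×(79.6−0.453) + 443.0 + 1.43×(137−79.6) = 707.12 kJ/kg
Q = 747000 kJ/min = 12450 kJ/s = 12450 kJ/s
ṁ = Q/Δh = 12450 / 707.12 = 17.607 kg/s

ṁ = 17.6 kg/s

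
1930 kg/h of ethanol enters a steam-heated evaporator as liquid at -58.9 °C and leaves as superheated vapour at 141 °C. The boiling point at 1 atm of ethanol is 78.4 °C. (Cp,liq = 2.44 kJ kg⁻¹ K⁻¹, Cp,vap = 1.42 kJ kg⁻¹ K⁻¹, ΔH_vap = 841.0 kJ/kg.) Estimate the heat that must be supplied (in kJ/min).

Q = 40700 kJ/min

liquid -58.9→78.4 °C: 335.01 kJ/kg
vaporisation at 78.4 °C: 841 kJ/kg
vapour 78.4→141 °C: 88.892 kJ/kg
Δh = 335.01 + 841 + 88.892 = 1264.9 kJ/kg
Q = ṁ·Δh = 1930 kg/h × 1264.9 kJ/kg = 2.4413e+06 kJ/h
|Q| = 678.13 kW = 40688 kJ/min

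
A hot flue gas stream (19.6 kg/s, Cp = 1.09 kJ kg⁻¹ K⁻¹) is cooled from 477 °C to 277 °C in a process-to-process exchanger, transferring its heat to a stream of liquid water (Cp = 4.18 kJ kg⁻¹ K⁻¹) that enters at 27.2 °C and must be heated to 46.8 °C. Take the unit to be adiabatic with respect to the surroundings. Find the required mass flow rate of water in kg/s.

ṁ_c = 52.2 kg/s

Heat released by hot stream: Q = 19.6 × 1.09 × (477 − 277) = 4272.8 kJ/s
Energy balance on cold side (adiabatic exchanger): Q = ṁ_c·Cp_c·(T_c,out − T_c,in)
ṁ_c = 4272.8 / [4.18 × (46.8 − 27.2)] = 52.153 kg/s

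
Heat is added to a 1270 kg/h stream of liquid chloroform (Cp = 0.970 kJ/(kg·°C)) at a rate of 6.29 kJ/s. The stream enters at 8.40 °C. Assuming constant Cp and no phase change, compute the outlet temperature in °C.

T_out = 26.8 °C

Q = 6.29 kJ/s = 22644 kJ/h
ΔT = Q/(ṁ·Cp) = 22644/(1270×0.970) = 18.381 K
T_out = 8.40 + 18.381 = 26.781 °C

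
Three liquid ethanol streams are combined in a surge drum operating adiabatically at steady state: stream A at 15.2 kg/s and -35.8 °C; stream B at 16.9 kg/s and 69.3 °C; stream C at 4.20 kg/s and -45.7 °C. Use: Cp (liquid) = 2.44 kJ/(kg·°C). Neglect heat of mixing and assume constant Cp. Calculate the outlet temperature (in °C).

T_out = 12.0 °C

No heat crosses the boundary, so H_out = H_in.
Σ ṁᵢCp,ᵢTᵢ = 15.2×2.44×-35.8 + 16.9×2.44×69.3 + 4.20×2.44×-45.7 = 1061.6
Σ ṁᵢCp,ᵢ = 15.2×2.44 + 16.9×2.44 + 4.20×2.44 = 88.572
T_out = 1061.6 / 88.572 = 11.985 °C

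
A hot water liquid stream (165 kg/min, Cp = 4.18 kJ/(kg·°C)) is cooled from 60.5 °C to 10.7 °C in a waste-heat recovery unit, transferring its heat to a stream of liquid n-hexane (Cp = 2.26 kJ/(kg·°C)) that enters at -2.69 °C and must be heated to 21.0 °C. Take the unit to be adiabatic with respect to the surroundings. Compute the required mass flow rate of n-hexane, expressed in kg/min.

ṁ_c = 642 kg/min

Heat released by hot stream: Q = 165 × 4.18 × (60.5 − 10.7) = 34347 kJ/min
Energy balance on cold side (adiabatic exchanger): Q = ṁ_c·Cp_c·(T_c,out − T_c,in)
ṁ_c = 34347 / [2.26 × (21.0 − -2.69)] = 641.53 kg/min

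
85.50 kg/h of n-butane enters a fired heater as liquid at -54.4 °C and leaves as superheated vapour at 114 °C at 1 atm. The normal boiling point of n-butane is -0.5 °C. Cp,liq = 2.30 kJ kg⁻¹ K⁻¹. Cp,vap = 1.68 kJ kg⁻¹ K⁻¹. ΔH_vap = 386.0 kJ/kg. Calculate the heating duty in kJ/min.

liquid -54.4→-0.5 °C: 123.97 kJ/kg
vaporisation at -0.5 °C: 386 kJ/kg
vapour -0.5→114 °C: 192.36 kJ/kg
Δh = 123.97 + 386 + 192.36 = 702.33 kJ/kg
Q = ṁ·Δh = 85.50 kg/h × 702.33 kJ/kg = 60049 kJ/h
|Q| = 16.68 kW = 1000.8 kJ/min

Q = 1000 kJ/min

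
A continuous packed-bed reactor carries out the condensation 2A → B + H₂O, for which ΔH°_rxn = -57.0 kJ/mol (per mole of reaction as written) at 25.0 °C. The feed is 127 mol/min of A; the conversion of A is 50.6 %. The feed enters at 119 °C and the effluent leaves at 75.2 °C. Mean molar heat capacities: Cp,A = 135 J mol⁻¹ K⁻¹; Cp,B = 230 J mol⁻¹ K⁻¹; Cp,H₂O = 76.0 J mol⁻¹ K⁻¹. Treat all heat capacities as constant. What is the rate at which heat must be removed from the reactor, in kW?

Q_out = 42.1 kW

Extent of reaction ξ = 0.506 × 127 / 2 = 32.131 mol/min
Reaction term: ξ·ΔH°_rxn = 32.131 × -57.0 = -1831.5 kJ/min
Sensible, feed 119→25 °C: -1611.6 kJ/min
Outlet flows (mol/min): A 62.738, B 32.131, H₂O 32.131
Sensible, products 25→75.2 °C: 918.75 kJ/min
Q = ΔH = -2524.4 kJ/min = -42.073 kW
Heat removed = 42.073 kW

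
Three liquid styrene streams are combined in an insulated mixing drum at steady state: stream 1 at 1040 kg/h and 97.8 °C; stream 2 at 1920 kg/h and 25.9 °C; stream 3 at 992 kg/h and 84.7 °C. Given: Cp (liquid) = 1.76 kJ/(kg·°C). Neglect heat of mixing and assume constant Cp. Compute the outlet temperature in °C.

T_out = 59.6 °C

Energy balance with Q = 0: Σ ṁᵢCp,ᵢ(T_out − Tᵢ) = 0
Σ ṁᵢCp,ᵢTᵢ = 1040×1.76×97.8 + 1920×1.76×25.9 + 992×1.76×84.7 = 414410
Σ ṁᵢCp,ᵢ = 1040×1.76 + 1920×1.76 + 992×1.76 = 6955.5
T_out = 414410 / 6955.5 = 59.581 °C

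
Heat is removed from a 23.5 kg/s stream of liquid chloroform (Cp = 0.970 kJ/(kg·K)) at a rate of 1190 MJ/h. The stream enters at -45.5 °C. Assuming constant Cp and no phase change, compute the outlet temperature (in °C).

Q = 1190 MJ/h = 330.56 kJ/s
ΔT = Q/(ṁ·Cp) = 330.56/(23.5×0.970) = 14.501 K
T_out = -45.5 − 14.501 = -60.001 °C

T_out = -60.0 °C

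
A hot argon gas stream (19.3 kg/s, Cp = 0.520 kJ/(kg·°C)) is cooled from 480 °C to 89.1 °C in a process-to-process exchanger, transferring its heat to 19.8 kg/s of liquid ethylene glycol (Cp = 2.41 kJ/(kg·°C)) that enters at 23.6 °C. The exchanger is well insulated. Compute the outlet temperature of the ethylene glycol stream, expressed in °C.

Heat released by hot stream: Q = 19.3 × 0.520 × (480 − 89.1) = 3923.1 kJ/s
Energy balance on cold side (adiabatic exchanger): Q = ṁ_c·Cp_c·(T_c,out − T_c,in)
T_c,out = 23.6 + 3923.1/(19.8 × 2.41) = 105.81 °C

T_c,out = 106 °C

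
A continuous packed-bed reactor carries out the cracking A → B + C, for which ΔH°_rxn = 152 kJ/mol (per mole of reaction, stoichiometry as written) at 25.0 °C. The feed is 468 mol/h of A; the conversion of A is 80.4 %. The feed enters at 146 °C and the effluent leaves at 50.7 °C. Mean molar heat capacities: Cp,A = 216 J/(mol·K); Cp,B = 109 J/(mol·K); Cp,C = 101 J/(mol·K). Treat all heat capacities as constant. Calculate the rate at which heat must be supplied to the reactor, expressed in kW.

Q_in = 13.2 kW

Extent of reaction ξ = 0.804 × 468 = 376.27 mol/h
Reaction term: ξ·ΔH°_rxn = 376.27 × 152 = 57193 kJ/h
Sensible, feed 146→25 °C: -12232 kJ/h
Outlet flows (mol/h): A 91.728, B 376.27, C 376.27
Sensible, products 25→50.7 °C: 2539.9 kJ/h
Q = ΔH = 47502 kJ/h = 13.195 kW
Heat supplied = 13.195 kW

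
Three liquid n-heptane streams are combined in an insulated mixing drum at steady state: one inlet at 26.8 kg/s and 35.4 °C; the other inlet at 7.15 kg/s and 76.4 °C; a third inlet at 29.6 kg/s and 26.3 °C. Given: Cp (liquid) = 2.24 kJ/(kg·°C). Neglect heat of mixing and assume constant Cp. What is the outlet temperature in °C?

T_out = 35.8 °C

No heat crosses the boundary, so H_out = H_in.
T_out = Σ ṁᵢCp,ᵢTᵢ / Σ ṁᵢCp,ᵢ
      = 5092.6 / 142.35 = 35.774 °C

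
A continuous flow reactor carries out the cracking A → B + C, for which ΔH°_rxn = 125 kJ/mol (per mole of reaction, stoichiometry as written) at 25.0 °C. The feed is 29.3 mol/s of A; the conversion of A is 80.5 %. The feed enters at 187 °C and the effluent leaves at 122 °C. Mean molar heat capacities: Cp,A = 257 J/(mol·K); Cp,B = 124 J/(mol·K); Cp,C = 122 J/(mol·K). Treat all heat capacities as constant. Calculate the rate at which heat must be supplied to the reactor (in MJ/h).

Extent of reaction ξ = 0.805 × 29.3 = 23.587 mol/s
Reaction term: ξ·ΔH°_rxn = 23.587 × 125 = 2948.3 kJ/s
Sensible, feed 187→25 °C: -1219.9 kJ/s
Outlet flows (mol/s): A 5.7135, B 23.587, C 23.587
Sensible, products 25→122 °C: 705.25 kJ/s
Q = ΔH = 2433.7 kJ/s = 2433.7 kW
Heat supplied = 8761.3 MJ/h

Q_in = 8760 MJ/h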